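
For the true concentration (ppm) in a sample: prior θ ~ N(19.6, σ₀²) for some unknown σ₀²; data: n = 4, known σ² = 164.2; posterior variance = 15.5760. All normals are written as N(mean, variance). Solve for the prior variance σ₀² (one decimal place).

σ₀² = 25.1

Posterior precision equals prior precision plus data precision: 1/σ_n² = 1/σ₀² + n/σ².
So 1/σ₀² = 1/15.5760 − 4/164.2 = 0.064201 − 0.024361 = 0.039840.
Hence σ₀² = 1/0.039840 ≈ 25.1.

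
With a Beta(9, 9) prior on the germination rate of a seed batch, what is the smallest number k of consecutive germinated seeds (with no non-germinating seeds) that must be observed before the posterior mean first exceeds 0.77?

k = 22

After k germinated seeds and 0 non-germinating seeds the posterior is Beta(9+k, 9), with mean (9+k)/(9+9+k).
Set (9+k)/(18+k) > 0.77 and solve: k > (0.77·18 − 9)/(1 − 0.77) = 21.130.
The smallest integer exceeding 21.130 is 22.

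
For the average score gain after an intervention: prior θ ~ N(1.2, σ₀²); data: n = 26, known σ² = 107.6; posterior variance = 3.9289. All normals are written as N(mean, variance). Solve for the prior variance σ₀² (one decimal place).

For the Normal–Normal model with known σ², precisions add: τ_n = τ₀ + n/σ².
So 1/σ₀² = 1/3.9289 − 26/107.6 = 0.254524 − 0.241636 = 0.012888.
Hence σ₀² = 1/0.012888 ≈ 77.6.

σ₀² = 77.6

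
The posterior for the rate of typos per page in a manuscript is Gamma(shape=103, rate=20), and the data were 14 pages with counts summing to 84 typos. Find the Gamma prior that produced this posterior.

Gamma(shape=19, rate=6)

Gamma–Poisson conjugacy: posterior shape = α + Σxᵢ, posterior rate = β + n.
So α = 103 − 84 = 19 and β = 20 − 14 = 6.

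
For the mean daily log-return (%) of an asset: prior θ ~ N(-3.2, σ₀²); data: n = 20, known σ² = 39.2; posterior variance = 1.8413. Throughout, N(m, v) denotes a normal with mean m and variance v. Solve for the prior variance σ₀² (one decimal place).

For the Normal–Normal model with known σ², precisions add: τ_n = τ₀ + n/σ².
So 1/σ₀² = 1/1.8413 − 20/39.2 = 0.543095 − 0.510204 = 0.032891.
Hence σ₀² = 1/0.032891 ≈ 30.4.

σ₀² = 30.4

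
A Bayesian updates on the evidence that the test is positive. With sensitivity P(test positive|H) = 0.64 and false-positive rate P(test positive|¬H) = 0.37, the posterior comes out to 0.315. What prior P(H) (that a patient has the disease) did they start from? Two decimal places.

P(H) = 0.21

Bayes' rule in odds form gives O(H|E) = O(H)·[P(E|H)/P(E|¬H)], hence O(H) = O(H|E)/LR.
Posterior odds = 0.315/(1−0.315) = 0.4599. LR = 0.64/0.37 = 1.7297.
Prior odds = 0.4599/1.7297 = 0.2659, so P(H) = 0.2659/(1+0.2659) ≈ 0.21.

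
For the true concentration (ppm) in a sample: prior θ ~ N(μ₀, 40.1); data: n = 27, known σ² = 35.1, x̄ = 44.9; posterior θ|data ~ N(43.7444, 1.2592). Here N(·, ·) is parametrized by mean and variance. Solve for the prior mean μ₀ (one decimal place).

μ₀ = 8.1

The posterior mean is a precision-weighted average: μ_n = (τ₀μ₀ + τ_data·x̄)/(τ₀+τ_data), with τ₀=1/σ₀² and τ_data=n/σ².
Here τ₀ = 1/40.1 = 0.024938 and τ_data = 27/35.1 = 0.769231, so τ_n = 0.794169.
Rearranging for μ₀: μ₀ = (μ_n·τ_n − τ_data·x̄)/τ₀ = (43.7444·0.794169 − 0.769231·44.9) / 0.024938 = 0.201975/0.024938 ≈ 8.1.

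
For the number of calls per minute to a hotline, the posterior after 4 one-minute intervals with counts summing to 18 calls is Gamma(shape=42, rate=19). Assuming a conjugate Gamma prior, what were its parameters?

Gamma–Poisson conjugacy: posterior shape = α + Σxᵢ, posterior rate = β + n.
So α = 42 − 18 = 24 and β = 19 − 4 = 15.

Gamma(shape=24, rate=15)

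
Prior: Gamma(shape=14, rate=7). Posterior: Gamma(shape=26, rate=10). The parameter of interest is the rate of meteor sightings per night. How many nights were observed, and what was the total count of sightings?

n = 3 nights with total 12 sightings

A Gamma(α, β) prior (rate parametrization) on a Poisson rate with n observations summing to S gives posterior Gamma(α+S, β+n).
Matching: Σxᵢ = 26 − 14 = 12 and n = 10 − 7 = 3.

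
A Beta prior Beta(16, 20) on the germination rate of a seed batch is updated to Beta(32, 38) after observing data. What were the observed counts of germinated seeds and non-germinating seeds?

A Beta(a, b) prior with s successes and f failures in binomial data gives a Beta(a+s, b+f) posterior.
Match parameters: s=32−16=16, f=38−20=18.

16 germinated seeds and 18 non-germinating seeds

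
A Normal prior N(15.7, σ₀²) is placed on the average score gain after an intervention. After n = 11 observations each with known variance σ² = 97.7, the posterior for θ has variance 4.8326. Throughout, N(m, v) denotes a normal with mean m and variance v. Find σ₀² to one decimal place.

σ₀² = 10.6

Posterior precision equals prior precision plus data precision: 1/σ_n² = 1/σ₀² + n/σ².
So 1/σ₀² = 1/4.8326 − 11/97.7 = 0.206928 − 0.112590 = 0.094338.
Hence σ₀² = 1/0.094338 ≈ 10.6.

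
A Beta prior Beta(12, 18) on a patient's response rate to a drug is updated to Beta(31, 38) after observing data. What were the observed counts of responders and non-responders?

19 responders and 20 non-responders

Beta is conjugate to the binomial likelihood: posterior = Beta(α+s, β+f).
Match parameters: s=31−12=19, f=38−18=20.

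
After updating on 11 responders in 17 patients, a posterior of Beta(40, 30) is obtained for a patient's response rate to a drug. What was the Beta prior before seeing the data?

Beta(29, 24)

A Beta(α, β) prior with s successes and f failures in binomial data gives a Beta(α+s, β+f) posterior.
Subtract the data counts: 40−11=29, 30−6=24.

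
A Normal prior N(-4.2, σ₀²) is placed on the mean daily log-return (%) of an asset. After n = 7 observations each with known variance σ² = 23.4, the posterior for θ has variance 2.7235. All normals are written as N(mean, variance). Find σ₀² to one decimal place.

Posterior precision equals prior precision plus data precision: 1/σ_n² = 1/σ₀² + n/σ².
So 1/σ₀² = 1/2.7235 − 7/23.4 = 0.367175 − 0.299145 = 0.068030.
Hence σ₀² = 1/0.068030 ≈ 14.7.

σ₀² = 14.7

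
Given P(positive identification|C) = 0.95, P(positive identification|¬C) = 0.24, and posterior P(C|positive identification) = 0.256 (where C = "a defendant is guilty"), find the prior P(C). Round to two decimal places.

P(C) = 0.08

Bayes' rule in odds form gives O(C|E) = O(C)·[P(E|C)/P(E|¬C)], hence O(C) = O(C|E)/LR.
Posterior odds = 0.256/(1−0.256) = 0.3441. LR = 0.95/0.24 = 3.9583.
Prior odds = 0.3441/3.9583 = 0.0869, so P(C) = 0.0869/(1+0.0869) ≈ 0.08.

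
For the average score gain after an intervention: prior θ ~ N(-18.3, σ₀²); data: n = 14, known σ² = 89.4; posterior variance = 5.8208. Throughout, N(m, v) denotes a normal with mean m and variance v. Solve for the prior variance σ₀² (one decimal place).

For the Normal–Normal model with known σ², precisions add: τ_n = τ₀ + n/σ².
So 1/σ₀² = 1/5.8208 − 14/89.4 = 0.171798 − 0.156600 = 0.015198.
Hence σ₀² = 1/0.015198 ≈ 65.8.

σ₀² = 65.8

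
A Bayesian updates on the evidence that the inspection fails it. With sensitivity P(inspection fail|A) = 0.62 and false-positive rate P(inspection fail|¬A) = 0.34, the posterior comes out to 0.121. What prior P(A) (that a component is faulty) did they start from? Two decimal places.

In odds form, posterior odds = prior odds × likelihood ratio, so prior odds = posterior odds ÷ LR.
Posterior odds = 0.121/(1−0.121) = 0.1377. LR = 0.62/0.34 = 1.8235.
Prior odds = 0.1377/1.8235 = 0.0755, so P(A) = 0.0755/(1+0.0755) ≈ 0.07.

P(A) = 0.07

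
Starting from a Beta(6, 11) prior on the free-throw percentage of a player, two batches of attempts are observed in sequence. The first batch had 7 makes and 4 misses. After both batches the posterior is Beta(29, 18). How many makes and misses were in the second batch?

Sequential conjugate updates are equivalent to a single update on the pooled data, so total successes = posterior α − prior α and total failures = posterior β − prior β.
Total across both batches: 29−6=23 makes, 18−11=7 misses.
Subtract the first batch: 23−7=16 makes and 7−4=3 misses.

16 makes and 3 misses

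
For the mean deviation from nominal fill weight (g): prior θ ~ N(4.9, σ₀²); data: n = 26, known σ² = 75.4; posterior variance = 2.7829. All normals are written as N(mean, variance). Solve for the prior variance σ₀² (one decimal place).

Posterior precision equals prior precision plus data precision: 1/σ_n² = 1/σ₀² + n/σ².
So 1/σ₀² = 1/2.7829 − 26/75.4 = 0.359337 − 0.344828 = 0.014509.
Hence σ₀² = 1/0.014509 ≈ 68.9.

σ₀² = 68.9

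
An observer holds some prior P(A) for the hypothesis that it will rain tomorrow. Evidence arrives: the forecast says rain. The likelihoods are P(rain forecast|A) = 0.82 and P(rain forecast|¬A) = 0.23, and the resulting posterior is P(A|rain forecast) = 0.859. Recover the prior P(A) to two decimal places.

Bayes' rule in odds form gives O(A|E) = O(A)·[P(E|A)/P(E|¬A)], hence O(A) = O(A|E)/LR.
Posterior odds = 0.859/(1−0.859) = 6.0922. LR = 0.82/0.23 = 3.5652.
Prior odds = 6.0922/3.5652 = 1.7088, so P(A) = 1.7088/(1+1.7088) ≈ 0.63.

P(A) = 0.63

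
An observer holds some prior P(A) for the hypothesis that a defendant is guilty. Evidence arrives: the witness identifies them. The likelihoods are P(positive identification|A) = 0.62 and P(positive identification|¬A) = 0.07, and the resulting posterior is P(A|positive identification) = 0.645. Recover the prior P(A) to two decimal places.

In odds form, posterior odds = prior odds × likelihood ratio, so prior odds = posterior odds ÷ LR.
Posterior odds = 0.645/(1−0.645) = 1.8169. LR = 0.62/0.07 = 8.8571.
Prior odds = 1.8169/8.8571 = 0.2051, so P(A) = 0.2051/(1+0.2051) ≈ 0.17.

P(A) = 0.17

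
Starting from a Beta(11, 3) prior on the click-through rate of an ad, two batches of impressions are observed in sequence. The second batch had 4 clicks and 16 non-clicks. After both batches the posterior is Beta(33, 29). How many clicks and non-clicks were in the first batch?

Sequential conjugate updates are equivalent to a single update on the pooled data, so total successes = posterior α − prior α and total failures = posterior β − prior β.
Total across both batches: 33−11=22 clicks, 29−3=26 non-clicks.
Subtract the second batch: 22−4=18 clicks and 26−16=10 non-clicks.

18 clicks and 10 non-clicks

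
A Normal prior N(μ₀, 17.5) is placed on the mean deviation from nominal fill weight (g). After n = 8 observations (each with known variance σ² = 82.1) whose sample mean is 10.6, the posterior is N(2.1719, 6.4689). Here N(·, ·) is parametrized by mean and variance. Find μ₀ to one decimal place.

The posterior mean is a precision-weighted average: μ_n = (τ₀μ₀ + τ_data·x̄)/(τ₀+τ_data), with τ₀=1/σ₀² and τ_data=n/σ².
Here τ₀ = 1/17.5 = 0.057143 and τ_data = 8/82.1 = 0.097442, so τ_n = 0.154585.
Rearranging for μ₀: μ₀ = (μ_n·τ_n − τ_data·x̄)/τ₀ = (2.1719·0.154585 − 0.097442·10.6) / 0.057143 = -0.697142/0.057143 ≈ -12.2.

μ₀ = -12.2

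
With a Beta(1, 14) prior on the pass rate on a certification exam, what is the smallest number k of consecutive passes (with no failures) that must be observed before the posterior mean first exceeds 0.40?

k = 9

After k passes and 0 failures the posterior is Beta(1+k, 14), with mean (1+k)/(1+14+k).
Set (1+k)/(15+k) > 0.40 and solve: k > (0.40·15 − 1)/(1 − 0.40) = 8.333.
The smallest integer exceeding 8.333 is 9.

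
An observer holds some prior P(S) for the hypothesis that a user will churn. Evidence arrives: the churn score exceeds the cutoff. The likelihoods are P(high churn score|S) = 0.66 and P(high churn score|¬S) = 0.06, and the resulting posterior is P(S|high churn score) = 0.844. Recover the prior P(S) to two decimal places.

P(S) = 0.33

Bayes' rule in odds form gives O(S|E) = O(S)·[P(E|S)/P(E|¬S)], hence O(S) = O(S|E)/LR.
Posterior odds = 0.844/(1−0.844) = 5.4103. LR = 0.66/0.06 = 11.0000.
Prior odds = 5.4103/11.0000 = 0.4918, so P(S) = 0.4918/(1+0.4918) ≈ 0.33.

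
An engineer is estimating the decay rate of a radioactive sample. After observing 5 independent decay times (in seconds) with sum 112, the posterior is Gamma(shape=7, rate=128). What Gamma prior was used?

Gamma–exponential conjugacy: posterior shape = α + n, posterior rate = β + Σtᵢ.
So α = 7 − 5 = 2 and β = 128 − 112 = 16.

Gamma(shape=2, rate=16)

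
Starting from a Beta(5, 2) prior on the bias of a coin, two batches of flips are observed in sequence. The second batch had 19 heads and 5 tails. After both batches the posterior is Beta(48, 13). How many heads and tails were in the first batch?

Sequential conjugate updates are equivalent to a single update on the pooled data, so total successes = posterior α − prior α and total failures = posterior β − prior β.
Total across both batches: 48−5=43 heads, 13−2=11 tails.
Subtract the second batch: 43−19=24 heads and 11−5=6 tails.

24 heads and 6 tails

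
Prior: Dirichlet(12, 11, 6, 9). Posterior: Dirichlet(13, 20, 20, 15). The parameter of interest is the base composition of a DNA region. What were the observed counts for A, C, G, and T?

For a Dirichlet(α) prior with multinomial counts c, the posterior is Dirichlet(α + c) componentwise.
Counts are posterior − prior componentwise: 13−12=1, 20−11=9, 20−6=14, 15−9=6.

counts (1, 9, 14, 6)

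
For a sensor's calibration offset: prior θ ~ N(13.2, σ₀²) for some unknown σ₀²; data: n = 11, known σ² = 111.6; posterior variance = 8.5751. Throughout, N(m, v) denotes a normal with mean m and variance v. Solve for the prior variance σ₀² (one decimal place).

For the Normal–Normal model with known σ², precisions add: τ_n = τ₀ + n/σ².
So 1/σ₀² = 1/8.5751 − 11/111.6 = 0.116617 − 0.098566 = 0.018051.
Hence σ₀² = 1/0.018051 ≈ 55.4.

σ₀² = 55.4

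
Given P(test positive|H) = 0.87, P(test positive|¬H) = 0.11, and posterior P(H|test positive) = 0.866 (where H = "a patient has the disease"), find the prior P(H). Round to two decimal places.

P(H) = 0.45

Bayes' rule in odds form gives O(H|E) = O(H)·[P(E|H)/P(E|¬H)], hence O(H) = O(H|E)/LR.
Posterior odds = 0.866/(1−0.866) = 6.4627. LR = 0.87/0.11 = 7.9091.
Prior odds = 6.4627/7.9091 = 0.8171, so P(H) = 0.8171/(1+0.8171) ≈ 0.45.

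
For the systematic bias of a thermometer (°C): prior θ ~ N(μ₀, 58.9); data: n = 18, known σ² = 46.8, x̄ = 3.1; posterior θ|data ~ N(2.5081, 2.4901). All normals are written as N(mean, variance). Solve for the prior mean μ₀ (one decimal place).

μ₀ = -10.9

The posterior mean is a precision-weighted average: μ_n = (τ₀μ₀ + τ_data·x̄)/(τ₀+τ_data), with τ₀=1/σ₀² and τ_data=n/σ².
Here τ₀ = 1/58.9 = 0.016978 and τ_data = 18/46.8 = 0.384615, so τ_n = 0.401593.
Rearranging for μ₀: μ₀ = (μ_n·τ_n − τ_data·x̄)/τ₀ = (2.5081·0.401593 − 0.384615·3.1) / 0.016978 = -0.185071/0.016978 ≈ -10.9.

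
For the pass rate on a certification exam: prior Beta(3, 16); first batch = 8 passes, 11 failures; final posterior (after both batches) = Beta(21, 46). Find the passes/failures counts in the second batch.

10 passes and 19 failures

Sequential conjugate updates are equivalent to a single update on the pooled data, so total successes = posterior α − prior α and total failures = posterior β − prior β.
Total across both batches: 21−3=18 passes, 46−16=30 failures.
Subtract the first batch: 18−8=10 passes and 30−11=19 failures.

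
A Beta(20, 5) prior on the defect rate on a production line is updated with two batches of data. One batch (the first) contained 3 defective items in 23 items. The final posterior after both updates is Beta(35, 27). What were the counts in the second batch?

Sequential conjugate updates are equivalent to a single update on the pooled data, so total successes = posterior α − prior α and total failures = posterior β − prior β.
Total across both batches: 35−20=15 defective items, 27−5=22 good items.
Subtract the first batch: 15−3=12 defective items and 22−20=2 good items.

12 defective items and 2 good items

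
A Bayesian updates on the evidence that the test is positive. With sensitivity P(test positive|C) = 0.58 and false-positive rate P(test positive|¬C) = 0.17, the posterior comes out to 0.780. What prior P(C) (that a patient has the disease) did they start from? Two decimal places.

P(C) = 0.51

In odds form, posterior odds = prior odds × likelihood ratio, so prior odds = posterior odds ÷ LR.
Posterior odds = 0.780/(1−0.780) = 3.5455. LR = 0.58/0.17 = 3.4118.
Prior odds = 3.5455/3.4118 = 1.0392, so P(C) = 1.0392/(1+1.0392) ≈ 0.51.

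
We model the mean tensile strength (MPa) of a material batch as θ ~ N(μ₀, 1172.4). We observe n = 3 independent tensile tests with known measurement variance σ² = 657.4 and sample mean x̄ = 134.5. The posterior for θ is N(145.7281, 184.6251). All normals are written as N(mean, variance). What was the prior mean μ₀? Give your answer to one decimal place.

With known observation variance, the Normal–Normal posterior has precision τ_n = τ₀ + n/σ² and mean μ_n = (τ₀μ₀ + (n/σ²)x̄)/τ_n.
Here τ₀ = 1/1172.4 = 0.000853 and τ_data = 3/657.4 = 0.004563, so τ_n = 0.005416.
Rearranging for μ₀: μ₀ = (μ_n·τ_n − τ_data·x̄)/τ₀ = (145.7281·0.005416 − 0.004563·134.5) / 0.000853 = 0.175540/0.000853 ≈ 205.8.

μ₀ = 205.8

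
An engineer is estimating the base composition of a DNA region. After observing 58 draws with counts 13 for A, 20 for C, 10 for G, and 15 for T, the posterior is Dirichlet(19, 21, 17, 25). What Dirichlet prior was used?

For a Dirichlet(α) prior with multinomial counts c, the posterior is Dirichlet(α + c) componentwise.
Subtract each count from the matching posterior parameter: 19−13=6, 21−20=1, 17−10=7, 25−15=10.

Dirichlet(6, 1, 7, 10)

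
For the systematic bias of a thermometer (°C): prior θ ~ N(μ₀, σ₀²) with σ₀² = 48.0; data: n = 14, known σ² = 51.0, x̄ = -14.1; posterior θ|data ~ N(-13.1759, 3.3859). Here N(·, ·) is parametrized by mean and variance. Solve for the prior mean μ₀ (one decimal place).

μ₀ = -1.0

With known observation variance, the Normal–Normal posterior has precision τ_n = τ₀ + n/σ² and mean μ_n = (τ₀μ₀ + (n/σ²)x̄)/τ_n.
Here τ₀ = 1/48.0 = 0.020833 and τ_data = 14/51.0 = 0.274510, so τ_n = 0.295343.
Rearranging for μ₀: μ₀ = (μ_n·τ_n − τ_data·x̄)/τ₀ = (-13.1759·0.295343 − 0.274510·-14.1) / 0.020833 = -0.020819/0.020833 ≈ -1.0.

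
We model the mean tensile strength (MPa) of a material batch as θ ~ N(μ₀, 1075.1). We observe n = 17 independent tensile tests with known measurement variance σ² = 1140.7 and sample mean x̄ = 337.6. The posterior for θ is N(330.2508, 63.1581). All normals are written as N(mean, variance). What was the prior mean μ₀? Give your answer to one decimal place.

With known observation variance, the Normal–Normal posterior has precision τ_n = τ₀ + n/σ² and mean μ_n = (τ₀μ₀ + (n/σ²)x̄)/τ_n.
Here τ₀ = 1/1075.1 = 0.000930 and τ_data = 17/1140.7 = 0.014903, so τ_n = 0.015833.
Rearranging for μ₀: μ₀ = (μ_n·τ_n − τ_data·x̄)/τ₀ = (330.2508·0.015833 − 0.014903·337.6) / 0.000930 = 0.197608/0.000930 ≈ 212.5.

μ₀ = 212.5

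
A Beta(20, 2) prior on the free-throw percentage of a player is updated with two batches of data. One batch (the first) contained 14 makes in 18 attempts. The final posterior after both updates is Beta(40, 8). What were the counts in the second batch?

Because Beta–binomial updating is additive in the counts, the combined data contributed (α_post−α_prior, β_post−β_prior) successes and failures.
Total across both batches: 40−20=20 makes, 8−2=6 misses.
Subtract the first batch: 20−14=6 makes and 6−4=2 misses.

6 makes and 2 misses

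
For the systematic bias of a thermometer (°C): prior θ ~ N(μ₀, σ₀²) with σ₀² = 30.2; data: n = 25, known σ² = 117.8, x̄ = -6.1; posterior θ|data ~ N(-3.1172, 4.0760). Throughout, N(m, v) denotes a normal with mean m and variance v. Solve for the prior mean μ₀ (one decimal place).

μ₀ = 16.0

The posterior mean is a precision-weighted average: μ_n = (τ₀μ₀ + τ_data·x̄)/(τ₀+τ_data), with τ₀=1/σ₀² and τ_data=n/σ².
Here τ₀ = 1/30.2 = 0.033113 and τ_data = 25/117.8 = 0.212224, so τ_n = 0.245337.
Rearranging for μ₀: μ₀ = (μ_n·τ_n − τ_data·x̄)/τ₀ = (-3.1172·0.245337 − 0.212224·-6.1) / 0.033113 = 0.529802/0.033113 ≈ 16.0.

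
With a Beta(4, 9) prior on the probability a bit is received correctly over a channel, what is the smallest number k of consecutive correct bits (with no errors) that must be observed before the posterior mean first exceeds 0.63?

After k correct bits and 0 errors the posterior is Beta(4+k, 9), with mean (4+k)/(4+9+k).
Set (4+k)/(13+k) > 0.63 and solve: k > (0.63·13 − 4)/(1 − 0.63) = 11.324.
The smallest integer exceeding 11.324 is 12.

k = 12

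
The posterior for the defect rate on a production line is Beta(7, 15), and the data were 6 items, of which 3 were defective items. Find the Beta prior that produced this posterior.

Beta(4, 12)

Under Beta–binomial conjugacy the posterior parameters are (α+s, β+f).
Subtract the data counts: 7−3=4, 15−3=12.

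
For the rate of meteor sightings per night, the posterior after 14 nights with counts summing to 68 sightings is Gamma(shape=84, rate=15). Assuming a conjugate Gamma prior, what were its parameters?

Gamma(shape=16, rate=1)

A Gamma(α, β) prior (rate parametrization) on a Poisson rate with n observations summing to S gives posterior Gamma(α+S, β+n).
So α = 84 − 68 = 16 and β = 15 − 14 = 1.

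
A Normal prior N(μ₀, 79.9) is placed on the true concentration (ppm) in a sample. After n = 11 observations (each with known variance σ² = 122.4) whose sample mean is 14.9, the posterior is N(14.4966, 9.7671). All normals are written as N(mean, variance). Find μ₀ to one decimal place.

μ₀ = 11.6

The posterior mean is a precision-weighted average: μ_n = (τ₀μ₀ + τ_data·x̄)/(τ₀+τ_data), with τ₀=1/σ₀² and τ_data=n/σ².
Here τ₀ = 1/79.9 = 0.012516 and τ_data = 11/122.4 = 0.089869, so τ_n = 0.102385.
Rearranging for μ₀: μ₀ = (μ_n·τ_n − τ_data·x̄)/τ₀ = (14.4966·0.102385 − 0.089869·14.9) / 0.012516 = 0.145186/0.012516 ≈ 11.6.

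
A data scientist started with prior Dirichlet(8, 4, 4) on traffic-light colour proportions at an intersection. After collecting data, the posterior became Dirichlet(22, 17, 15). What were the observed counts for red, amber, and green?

For a Dirichlet(α) prior with multinomial counts c, the posterior is Dirichlet(α + c) componentwise.
Counts are posterior − prior componentwise: 22−8=14, 17−4=13, 15−4=11.

counts (14, 13, 11)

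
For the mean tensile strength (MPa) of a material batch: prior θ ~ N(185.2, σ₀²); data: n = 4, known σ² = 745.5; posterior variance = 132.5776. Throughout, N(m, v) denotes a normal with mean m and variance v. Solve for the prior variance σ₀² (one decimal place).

σ₀² = 459.3

Posterior precision equals prior precision plus data precision: 1/σ_n² = 1/σ₀² + n/σ².
So 1/σ₀² = 1/132.5776 − 4/745.5 = 0.007543 − 0.005366 = 0.002177.
Hence σ₀² = 1/0.002177 ≈ 459.3.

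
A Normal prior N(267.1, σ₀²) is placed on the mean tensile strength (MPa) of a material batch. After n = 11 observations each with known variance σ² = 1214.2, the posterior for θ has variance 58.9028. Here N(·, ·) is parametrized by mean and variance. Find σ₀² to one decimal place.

Posterior precision equals prior precision plus data precision: 1/σ_n² = 1/σ₀² + n/σ².
So 1/σ₀² = 1/58.9028 − 11/1214.2 = 0.016977 − 0.009059 = 0.007918.
Hence σ₀² = 1/0.007918 ≈ 126.3.

σ₀² = 126.3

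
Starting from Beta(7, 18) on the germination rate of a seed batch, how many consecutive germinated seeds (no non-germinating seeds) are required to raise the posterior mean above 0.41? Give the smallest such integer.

After k germinated seeds and 0 non-germinating seeds the posterior is Beta(7+k, 18), with mean (7+k)/(7+18+k).
Set (7+k)/(25+k) > 0.41 and solve: k > (0.41·25 − 7)/(1 − 0.41) = 5.508.
The smallest integer exceeding 5.508 is 6, and checking k=6: (13)/(31) = 0.4194 > 0.41.

k = 6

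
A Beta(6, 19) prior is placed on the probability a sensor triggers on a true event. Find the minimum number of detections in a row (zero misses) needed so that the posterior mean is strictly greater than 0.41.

k = 8

After k detections and 0 misses the posterior is Beta(6+k, 19), with mean (6+k)/(6+19+k).
Set (6+k)/(25+k) > 0.41 and solve: k > (0.41·25 − 6)/(1 − 0.41) = 7.203.
The smallest integer exceeding 7.203 is 8.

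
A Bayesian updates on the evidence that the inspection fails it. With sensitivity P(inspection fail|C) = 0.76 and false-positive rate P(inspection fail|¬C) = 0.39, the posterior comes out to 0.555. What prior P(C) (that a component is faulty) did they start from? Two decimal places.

In odds form, posterior odds = prior odds × likelihood ratio, so prior odds = posterior odds ÷ LR.
Posterior odds = 0.555/(1−0.555) = 1.2472. LR = 0.76/0.39 = 1.9487.
Prior odds = 1.2472/1.9487 = 0.6400, so P(C) = 0.6400/(1+0.6400) ≈ 0.39.

P(C) = 0.39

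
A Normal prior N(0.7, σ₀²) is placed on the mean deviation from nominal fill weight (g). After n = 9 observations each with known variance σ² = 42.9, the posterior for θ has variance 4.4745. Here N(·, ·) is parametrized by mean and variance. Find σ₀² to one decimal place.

Posterior precision equals prior precision plus data precision: 1/σ_n² = 1/σ₀² + n/σ².
So 1/σ₀² = 1/4.4745 − 9/42.9 = 0.223489 − 0.209790 = 0.013699.
Hence σ₀² = 1/0.013699 ≈ 73.0.

σ₀² = 73.0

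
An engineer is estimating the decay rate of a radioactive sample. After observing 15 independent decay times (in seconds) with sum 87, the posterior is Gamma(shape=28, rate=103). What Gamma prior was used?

Gamma–exponential conjugacy: posterior shape = α + n, posterior rate = β + Σtᵢ.
So α = 28 − 15 = 13 and β = 103 − 87 = 16.

Gamma(shape=13, rate=16)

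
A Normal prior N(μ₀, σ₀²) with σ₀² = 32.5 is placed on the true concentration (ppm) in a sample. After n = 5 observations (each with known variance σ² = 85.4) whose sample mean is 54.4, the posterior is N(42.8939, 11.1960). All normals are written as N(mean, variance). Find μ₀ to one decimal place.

With known observation variance, the Normal–Normal posterior has precision τ_n = τ₀ + n/σ² and mean μ_n = (τ₀μ₀ + (n/σ²)x̄)/τ_n.
Here τ₀ = 1/32.5 = 0.030769 and τ_data = 5/85.4 = 0.058548, so τ_n = 0.089317.
Rearranging for μ₀: μ₀ = (μ_n·τ_n − τ_data·x̄)/τ₀ = (42.8939·0.089317 − 0.058548·54.4) / 0.030769 = 0.646143/0.030769 ≈ 21.0.

μ₀ = 21.0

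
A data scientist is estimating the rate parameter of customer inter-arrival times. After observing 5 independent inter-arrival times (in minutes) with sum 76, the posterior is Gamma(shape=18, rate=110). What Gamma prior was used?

For an exponential likelihood with a Gamma(α, β) prior on the rate, n observations with total T give posterior Gamma(α+n, β+T).
So α = 18 − 5 = 13 and β = 110 − 76 = 34.

Gamma(shape=13, rate=34)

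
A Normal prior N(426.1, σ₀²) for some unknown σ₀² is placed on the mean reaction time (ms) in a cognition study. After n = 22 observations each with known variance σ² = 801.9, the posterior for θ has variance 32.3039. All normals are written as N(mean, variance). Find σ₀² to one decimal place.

σ₀² = 284.0

Posterior precision equals prior precision plus data precision: 1/σ_n² = 1/σ₀² + n/σ².
So 1/σ₀² = 1/32.3039 − 22/801.9 = 0.030956 − 0.027435 = 0.003521.
Hence σ₀² = 1/0.003521 ≈ 284.0.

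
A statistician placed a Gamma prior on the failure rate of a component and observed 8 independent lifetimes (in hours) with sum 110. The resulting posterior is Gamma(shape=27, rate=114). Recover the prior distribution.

Gamma(shape=19, rate=4)

For an exponential likelihood with a Gamma(α, β) prior on the rate, n observations with total T give posterior Gamma(α+n, β+T).
So α = 27 − 8 = 19 and β = 114 − 110 = 4.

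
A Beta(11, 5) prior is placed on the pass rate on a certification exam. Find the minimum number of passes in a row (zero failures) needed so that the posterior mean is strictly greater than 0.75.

After k passes and 0 failures the posterior is Beta(11+k, 5), with mean (11+k)/(11+5+k).
Set (11+k)/(16+k) > 0.75 and solve: k > (0.75·16 − 11)/(1 − 0.75) = 4.000.
The smallest integer exceeding 4.000 is 5.

k = 5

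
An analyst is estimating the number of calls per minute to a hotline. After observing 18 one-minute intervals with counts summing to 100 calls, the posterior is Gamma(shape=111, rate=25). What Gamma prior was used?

A Gamma(α, β) prior (rate parametrization) on a Poisson rate with n observations summing to S gives posterior Gamma(α+S, β+n).
So α = 111 − 100 = 11 and β = 25 − 18 = 7.

Gamma(shape=11, rate=7)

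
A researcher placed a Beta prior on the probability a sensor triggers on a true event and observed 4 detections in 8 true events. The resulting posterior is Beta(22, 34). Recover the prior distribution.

A Beta(a, b) prior with s successes and f failures in binomial data gives a Beta(a+s, b+f) posterior.
Subtract the data counts: 22−4=18, 34−4=30.

Beta(18, 30)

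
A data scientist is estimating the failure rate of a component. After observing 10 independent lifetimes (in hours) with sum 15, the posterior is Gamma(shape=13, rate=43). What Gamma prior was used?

For an exponential likelihood with a Gamma(α, β) prior on the rate, n observations with total T give posterior Gamma(α+n, β+T).
So α = 13 − 10 = 3 and β = 43 − 15 = 28.

Gamma(shape=3, rate=28)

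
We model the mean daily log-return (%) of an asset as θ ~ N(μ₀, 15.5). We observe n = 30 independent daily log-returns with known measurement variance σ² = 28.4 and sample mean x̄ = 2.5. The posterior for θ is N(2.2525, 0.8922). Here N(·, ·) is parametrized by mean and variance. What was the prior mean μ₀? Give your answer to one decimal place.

μ₀ = -1.8

With known observation variance, the Normal–Normal posterior has precision τ_n = τ₀ + n/σ² and mean μ_n = (τ₀μ₀ + (n/σ²)x̄)/τ_n.
Here τ₀ = 1/15.5 = 0.064516 and τ_data = 30/28.4 = 1.056338, so τ_n = 1.120854.
Rearranging for μ₀: μ₀ = (μ_n·τ_n − τ_data·x̄)/τ₀ = (2.2525·1.120854 − 1.056338·2.5) / 0.064516 = -0.116121/0.064516 ≈ -1.8.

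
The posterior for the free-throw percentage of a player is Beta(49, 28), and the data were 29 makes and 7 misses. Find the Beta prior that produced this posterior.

Under Beta–binomial conjugacy the posterior parameters are (α+s, β+f).
Subtract the data counts: 49−29=20, 28−7=21.

Beta(20, 21)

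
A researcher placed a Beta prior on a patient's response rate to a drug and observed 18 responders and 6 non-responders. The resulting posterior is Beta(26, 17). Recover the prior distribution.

Beta(8, 11)

A Beta(α, β) prior with s successes and f failures in binomial data gives a Beta(α+s, β+f) posterior.
Subtract the data counts: 26−18=8, 17−6=11.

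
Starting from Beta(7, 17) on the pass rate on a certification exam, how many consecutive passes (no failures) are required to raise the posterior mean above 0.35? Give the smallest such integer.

k = 3

After k passes and 0 failures the posterior is Beta(7+k, 17), with mean (7+k)/(7+17+k).
Set (7+k)/(24+k) > 0.35 and solve: k > (0.35·24 − 7)/(1 − 0.35) = 2.154.
The smallest integer exceeding 2.154 is 3.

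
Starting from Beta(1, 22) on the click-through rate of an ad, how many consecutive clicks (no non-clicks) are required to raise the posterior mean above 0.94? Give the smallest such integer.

After k clicks and 0 non-clicks the posterior is Beta(1+k, 22), with mean (1+k)/(1+22+k).
Set (1+k)/(23+k) > 0.94 and solve: k > (0.94·23 − 1)/(1 − 0.94) = 343.667.
The smallest integer exceeding 343.667 is 344.

k = 344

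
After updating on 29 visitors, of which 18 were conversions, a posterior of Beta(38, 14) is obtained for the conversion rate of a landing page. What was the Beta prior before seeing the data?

Beta(20, 3)

A Beta(α, β) prior with s successes and f failures in binomial data gives a Beta(α+s, β+f) posterior.
So α = 38 − 18 = 20 and β = 14 − 11 = 3.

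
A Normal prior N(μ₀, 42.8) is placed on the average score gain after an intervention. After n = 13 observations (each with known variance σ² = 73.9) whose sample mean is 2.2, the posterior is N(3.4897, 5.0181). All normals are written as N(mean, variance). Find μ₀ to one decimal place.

With known observation variance, the Normal–Normal posterior has precision τ_n = τ₀ + n/σ² and mean μ_n = (τ₀μ₀ + (n/σ²)x̄)/τ_n.
Here τ₀ = 1/42.8 = 0.023364 and τ_data = 13/73.9 = 0.175913, so τ_n = 0.199277.
Rearranging for μ₀: μ₀ = (μ_n·τ_n − τ_data·x̄)/τ₀ = (3.4897·0.199277 − 0.175913·2.2) / 0.023364 = 0.308408/0.023364 ≈ 13.2.

μ₀ = 13.2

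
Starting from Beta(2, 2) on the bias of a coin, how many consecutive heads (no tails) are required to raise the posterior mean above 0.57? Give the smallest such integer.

k = 1

After k heads and 0 tails the posterior is Beta(2+k, 2), with mean (2+k)/(2+2+k).
Set (2+k)/(4+k) > 0.57 and solve: k > (0.57·4 − 2)/(1 − 0.57) = 0.651.
The smallest integer exceeding 0.651 is 1.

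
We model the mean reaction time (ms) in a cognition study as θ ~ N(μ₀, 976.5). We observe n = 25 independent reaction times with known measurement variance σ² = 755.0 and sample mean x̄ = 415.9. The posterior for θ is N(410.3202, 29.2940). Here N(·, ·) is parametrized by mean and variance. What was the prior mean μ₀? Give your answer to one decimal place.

The posterior mean is a precision-weighted average: μ_n = (τ₀μ₀ + τ_data·x̄)/(τ₀+τ_data), with τ₀=1/σ₀² and τ_data=n/σ².
Here τ₀ = 1/976.5 = 0.001024 and τ_data = 25/755.0 = 0.033113, so τ_n = 0.034137.
Rearranging for μ₀: μ₀ = (μ_n·τ_n − τ_data·x̄)/τ₀ = (410.3202·0.034137 − 0.033113·415.9) / 0.001024 = 0.235404/0.001024 ≈ 229.9.

μ₀ = 229.9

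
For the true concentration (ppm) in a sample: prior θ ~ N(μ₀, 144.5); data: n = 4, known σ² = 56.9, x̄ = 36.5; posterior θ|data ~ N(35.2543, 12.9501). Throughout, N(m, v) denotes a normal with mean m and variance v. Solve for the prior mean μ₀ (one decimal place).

With known observation variance, the Normal–Normal posterior has precision τ_n = τ₀ + n/σ² and mean μ_n = (τ₀μ₀ + (n/σ²)x̄)/τ_n.
Here τ₀ = 1/144.5 = 0.006920 and τ_data = 4/56.9 = 0.070299, so τ_n = 0.077219.
Rearranging for μ₀: μ₀ = (μ_n·τ_n − τ_data·x̄)/τ₀ = (35.2543·0.077219 − 0.070299·36.5) / 0.006920 = 0.156388/0.006920 ≈ 22.6.

μ₀ = 22.6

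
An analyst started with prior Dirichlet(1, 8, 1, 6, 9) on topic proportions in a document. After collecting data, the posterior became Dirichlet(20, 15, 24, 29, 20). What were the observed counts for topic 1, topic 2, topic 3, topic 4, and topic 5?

For a Dirichlet(α) prior with multinomial counts c, the posterior is Dirichlet(α + c) componentwise.
Counts are posterior − prior componentwise: 20−1=19, 15−8=7, 24−1=23, 29−6=23, 20−9=11.

counts (19, 7, 23, 23, 11)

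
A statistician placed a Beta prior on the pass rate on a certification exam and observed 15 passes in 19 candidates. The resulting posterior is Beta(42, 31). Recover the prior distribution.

Beta(27, 27)

Under Beta–binomial conjugacy the posterior parameters are (α+s, β+f).
So α = 42 − 15 = 27 and β = 31 − 4 = 27.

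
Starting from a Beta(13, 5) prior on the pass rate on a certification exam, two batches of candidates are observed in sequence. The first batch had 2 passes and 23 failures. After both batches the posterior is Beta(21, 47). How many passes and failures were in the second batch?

Because Beta–binomial updating is additive in the counts, the combined data contributed (α_post−α_prior, β_post−β_prior) successes and failures.
Total across both batches: 21−13=8 passes, 47−5=42 failures.
Subtract the first batch: 8−2=6 passes and 42−23=19 failures.

6 passes and 19 failures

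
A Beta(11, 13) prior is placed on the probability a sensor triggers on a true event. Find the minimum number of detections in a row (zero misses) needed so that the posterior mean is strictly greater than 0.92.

k = 139

After k detections and 0 misses the posterior is Beta(11+k, 13), with mean (11+k)/(11+13+k).
Set (11+k)/(24+k) > 0.92 and solve: k > (0.92·24 − 11)/(1 − 0.92) = 138.500.
The smallest integer exceeding 138.500 is 139.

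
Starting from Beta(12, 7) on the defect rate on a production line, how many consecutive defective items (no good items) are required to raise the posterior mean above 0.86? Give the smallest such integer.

k = 32

After k defective items and 0 good items the posterior is Beta(12+k, 7), with mean (12+k)/(12+7+k).
Set (12+k)/(19+k) > 0.86 and solve: k > (0.86·19 − 12)/(1 − 0.86) = 31.000.
The smallest integer exceeding 31.000 is 32, and checking k=32: (44)/(51) = 0.8627 > 0.86.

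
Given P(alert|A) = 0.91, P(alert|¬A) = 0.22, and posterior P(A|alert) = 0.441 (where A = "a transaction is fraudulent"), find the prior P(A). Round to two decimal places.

Bayes' rule in odds form gives O(A|E) = O(A)·[P(E|A)/P(E|¬A)], hence O(A) = O(A|E)/LR.
Posterior odds = 0.441/(1−0.441) = 0.7889. LR = 0.91/0.22 = 4.1364.
Prior odds = 0.7889/4.1364 = 0.1907, so P(A) = 0.1907/(1+0.1907) ≈ 0.16.

P(A) = 0.16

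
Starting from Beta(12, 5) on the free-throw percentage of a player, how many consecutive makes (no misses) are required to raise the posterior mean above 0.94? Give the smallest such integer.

After k makes and 0 misses the posterior is Beta(12+k, 5), with mean (12+k)/(12+5+k).
Set (12+k)/(17+k) > 0.94 and solve: k > (0.94·17 − 12)/(1 − 0.94) = 66.333.
The smallest integer exceeding 66.333 is 67.

k = 67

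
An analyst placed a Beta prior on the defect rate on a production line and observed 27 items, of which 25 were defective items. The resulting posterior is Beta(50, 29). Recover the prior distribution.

Beta is conjugate to the binomial likelihood: posterior = Beta(α+s, β+f).
So α = 50 − 25 = 25 and β = 29 − 2 = 27.

Beta(25, 27)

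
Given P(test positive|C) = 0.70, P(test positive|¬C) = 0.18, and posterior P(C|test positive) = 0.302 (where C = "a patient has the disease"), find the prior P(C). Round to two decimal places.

In odds form, posterior odds = prior odds × likelihood ratio, so prior odds = posterior odds ÷ LR.
Posterior odds = 0.302/(1−0.302) = 0.4327. LR = 0.70/0.18 = 3.8889.
Prior odds = 0.4327/3.8889 = 0.1113, so P(C) = 0.1113/(1+0.1113) ≈ 0.10.

P(C) = 0.10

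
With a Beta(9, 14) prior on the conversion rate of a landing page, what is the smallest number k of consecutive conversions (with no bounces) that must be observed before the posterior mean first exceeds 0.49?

After k conversions and 0 bounces the posterior is Beta(9+k, 14), with mean (9+k)/(9+14+k).
Set (9+k)/(23+k) > 0.49 and solve: k > (0.49·23 − 9)/(1 − 0.49) = 4.451.
The smallest integer exceeding 4.451 is 5, and checking k=5: (14)/(28) = 0.5000 > 0.49.

k = 5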